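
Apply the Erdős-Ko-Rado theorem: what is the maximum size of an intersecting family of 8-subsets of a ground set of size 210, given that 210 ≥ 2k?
max |F| = C(209, 7) = 3122458801176

The Erdős-Ko-Rado theorem states: for n ≥ 2k, an intersecting family of k-subsets of an n-element set has size at most C(n − 1, k − 1), with equality for 'star' families {A ⊆ [n] : |A| = k, i ∈ A} (fix an element i). For n = 210, k = 8: C(209, 7) = 3122458801176.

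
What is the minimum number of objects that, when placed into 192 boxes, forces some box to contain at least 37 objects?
n = (37 − 1)·192 + 1 = 6913

By the generalised pigeonhole principle, to guarantee some box contains ≥ r objects we need more than (r − 1) · k objects total. Threshold: n = (r − 1) · k + 1. With r = 37 and k = 192: n = 36 · 192 + 1 = 6912 + 1 = 6913. For n = 6912 = 36 · 192, we can put exactly 36 objects in every box, avoiding 37 in any single one — so 6913 is tight.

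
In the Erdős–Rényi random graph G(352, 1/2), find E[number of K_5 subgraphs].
E[# K_5] = C(352, 5) · (1/2)^C(5, 2) = 43766442720 / 2^10 = 1367701335/32 = 42740666.71875

For each 5-subset S of vertices (there are C(352, 5) = 43766442720 such S), let X_S = 1 if S induces a K_5 (all C(5, 2) = 10 edges present). Then P(X_S = 1) = (1/2)^10 = 1/1024. By linearity of expectation, E[# K_5] = C(352, 5) · (1/2)^10 = 43766442720 / 1024 = 1367701335/32 = 42740666.71875.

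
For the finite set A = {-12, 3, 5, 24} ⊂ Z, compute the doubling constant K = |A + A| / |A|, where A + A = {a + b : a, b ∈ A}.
K = |A + A| / |A| = 10/4 = 5/2

Enumerate A + A = {a + b : a, b ∈ A}. With |A| = 4, there are |A|^2 = 16 ordered sum pairs; collecting distinct values, A + A = {-24, -9, -7, 6, 8, 10, 12, 27, 29, 48}, so |A + A| = 10. Thus K = 10/4 = 5/2. For comparison, the minimum possible |A + A| over all 4-element sets is 2·4 − 1 = 7 (so min K = 7/4), attained only by arithmetic progressions.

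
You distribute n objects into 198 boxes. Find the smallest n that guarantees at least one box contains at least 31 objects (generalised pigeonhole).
n = (31 − 1)·198 + 1 = 5941

By the generalised pigeonhole principle, to guarantee some box contains ≥ r objects we need more than (r − 1) · k objects total. Threshold: n = (r − 1) · k + 1. With r = 31 and k = 198: n = 30 · 198 + 1 = 5940 + 1 = 5941. For n = 5940 = 30 · 198, we can put exactly 30 objects in every box, avoiding 31 in any single one — so 5941 is tight.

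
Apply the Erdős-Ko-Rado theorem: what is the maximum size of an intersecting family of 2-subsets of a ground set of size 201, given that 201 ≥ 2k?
max |F| = C(200, 1) = 200

The Erdős-Ko-Rado theorem states: for n ≥ 2k, an intersecting family of k-subsets of an n-element set has size at most C(n − 1, k − 1), with equality for 'star' families {A ⊆ [n] : |A| = k, i ∈ A} (fix an element i). For n = 201, k = 2: C(200, 1) = 200.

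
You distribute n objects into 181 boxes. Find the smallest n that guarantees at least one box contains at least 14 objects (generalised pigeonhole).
n = (14 − 1)·181 + 1 = 2354

By the generalised pigeonhole principle, to guarantee some box contains ≥ r objects we need more than (r − 1) · k objects total. Threshold: n = (r − 1) · k + 1. With r = 14 and k = 181: n = 13 · 181 + 1 = 2353 + 1 = 2354. For n = 2353 = 13 · 181, we can put exactly 13 objects in every box, avoiding 14 in any single one — so 2354 is tight.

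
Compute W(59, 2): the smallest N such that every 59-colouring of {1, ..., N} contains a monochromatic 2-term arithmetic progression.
W(59, 2) = 59 + 1 = 60

A 2-term AP is any pair of integers, so a monochromatic 2-AP exists iff some colour is used at least twice. With 59 colours, the colouring i ↦ i on {1, ..., 59} uses each colour once, avoiding any monochromatic pair, so W(59, 2) > 59. For {1, ..., 60}, pigeonhole forces two integers of the same colour, which form a monochromatic 2-AP. Hence W(59, 2) = 60.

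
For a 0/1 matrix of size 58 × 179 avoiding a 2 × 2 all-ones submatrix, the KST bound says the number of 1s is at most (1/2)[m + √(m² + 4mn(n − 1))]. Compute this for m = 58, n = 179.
z(58, 179; 2, 2) ≤ (1/2)[58 + √(58² + 4·58·179·178)] = (1/2)[58 + √7395348] = 1388.7195

Kővári–Sós–Turán: let r_1, ..., r_58 be the row sums and z = Σ r_i the total number of 1s. Each pair of columns can share at most one row with both entries 1 (else a 2×2 all-ones block appears), so Σ_i C(r_i, 2) ≤ C(179, 2) = 15931. By convexity Σ_i C(r_i, 2) ≥ 58·C(z/58, 2) = z(z − 58)/(2·58), giving z² − 58z − 58·179·178 ≤ 0 and hence z ≤ (1/2)[58 + √(3364 + 4·1847996)] = (1/2)[58 + √7395348] ≈ (1/2)(58 + 2719.4389) = 1388.7195.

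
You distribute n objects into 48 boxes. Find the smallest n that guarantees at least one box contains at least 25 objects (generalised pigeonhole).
n = (25 − 1)·48 + 1 = 1153

By the generalised pigeonhole principle, to guarantee some box contains ≥ r objects we need more than (r − 1) · k objects total. Threshold: n = (r − 1) · k + 1. With r = 25 and k = 48: n = 24 · 48 + 1 = 1152 + 1 = 1153. For n = 1152 = 24 · 48, we can put exactly 24 objects in every box, avoiding 25 in any single one — so 1153 is tight.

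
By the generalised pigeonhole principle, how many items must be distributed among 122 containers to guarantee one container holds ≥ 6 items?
n = (6 − 1)·122 + 1 = 611

By the generalised pigeonhole principle, to guarantee some box contains ≥ r objects we need more than (r − 1) · k objects total. Threshold: n = (r − 1) · k + 1. With r = 6 and k = 122: n = 5 · 122 + 1 = 610 + 1 = 611. For n = 610 = 5 · 122, we can put exactly 5 objects in every box, avoiding 6 in any single one — so 611 is tight.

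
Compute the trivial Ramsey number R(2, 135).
R(2, 135) = 135

R(2, k) = k for all k ≥ 2: in a 2-colouring of K_k, either some edge is red (a red K_2) or all edges are blue (a blue K_k). And K_{134} coloured all-blue has no blue K_135, so R(2, 135) > 134. Hence R(2, 135) = 135.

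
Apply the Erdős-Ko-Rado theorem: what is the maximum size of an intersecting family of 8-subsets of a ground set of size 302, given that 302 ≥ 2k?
max |F| = C(301, 7) = 41401382408100

Erdős-Ko-Rado (1961): when n ≥ 2k, max |F| = C(n−1, k−1). The bound is attained by the star {A : i ∈ A} for any fixed i ∈ [n]. Here C(302−1, 8−1) = C(301, 7) = 41401382408100.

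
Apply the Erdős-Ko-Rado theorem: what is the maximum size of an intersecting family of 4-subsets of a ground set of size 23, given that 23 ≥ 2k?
max |F| = C(22, 3) = 1540

Erdős-Ko-Rado (1961): when n ≥ 2k, max |F| = C(n−1, k−1). The bound is attained by the star {A : i ∈ A} for any fixed i ∈ [n]. Here C(23−1, 4−1) = C(22, 3) = 1540.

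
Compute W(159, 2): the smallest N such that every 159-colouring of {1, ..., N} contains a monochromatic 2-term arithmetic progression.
W(159, 2) = 159 + 1 = 160

A 2-term AP is any pair of integers, so a monochromatic 2-AP exists iff some colour is used at least twice. With 159 colours, the colouring i ↦ i on {1, ..., 159} uses each colour once, avoiding any monochromatic pair, so W(159, 2) > 159. For {1, ..., 160}, pigeonhole forces two integers of the same colour, which form a monochromatic 2-AP. Hence W(159, 2) = 160.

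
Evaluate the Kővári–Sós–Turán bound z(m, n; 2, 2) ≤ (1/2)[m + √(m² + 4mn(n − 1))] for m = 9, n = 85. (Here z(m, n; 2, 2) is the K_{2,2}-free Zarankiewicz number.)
z(9, 85; 2, 2) ≤ (1/2)[9 + √(9² + 4·9·85·84)] = (1/2)[9 + √257121] = 258.0355

Kővári–Sós–Turán: let r_1, ..., r_9 be the row sums and z = Σ r_i the total number of 1s. Each pair of columns can share at most one row with both entries 1 (else a 2×2 all-ones block appears), so Σ_i C(r_i, 2) ≤ C(85, 2) = 3570. By convexity Σ_i C(r_i, 2) ≥ 9·C(z/9, 2) = z(z − 9)/(2·9), giving z² − 9z − 9·85·84 ≤ 0 and hence z ≤ (1/2)[9 + √(81 + 4·64260)] = (1/2)[9 + √257121] ≈ (1/2)(9 + 507.071) = 258.0355.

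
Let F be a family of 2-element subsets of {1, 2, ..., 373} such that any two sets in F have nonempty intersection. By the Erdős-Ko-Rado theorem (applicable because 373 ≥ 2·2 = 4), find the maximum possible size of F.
max |F| = C(372, 1) = 372

Erdős-Ko-Rado (1961): when n ≥ 2k, max |F| = C(n−1, k−1). The bound is attained by the star {A : i ∈ A} for any fixed i ∈ [n]. Here C(373−1, 2−1) = C(372, 1) = 372.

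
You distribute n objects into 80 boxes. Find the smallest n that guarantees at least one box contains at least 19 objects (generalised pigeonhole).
n = (19 − 1)·80 + 1 = 1441

By the generalised pigeonhole principle, to guarantee some box contains ≥ r objects we need more than (r − 1) · k objects total. Threshold: n = (r − 1) · k + 1. With r = 19 and k = 80: n = 18 · 80 + 1 = 1440 + 1 = 1441. For n = 1440 = 18 · 80, we can put exactly 18 objects in every box, avoiding 19 in any single one — so 1441 is tight.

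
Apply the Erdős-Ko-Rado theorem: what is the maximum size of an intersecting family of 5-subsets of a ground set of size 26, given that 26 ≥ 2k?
max |F| = C(25, 4) = 12650

The Erdős-Ko-Rado theorem states: for n ≥ 2k, an intersecting family of k-subsets of an n-element set has size at most C(n − 1, k − 1), with equality for 'star' families {A ⊆ [n] : |A| = k, i ∈ A} (fix an element i). For n = 26, k = 5: C(25, 4) = 12650.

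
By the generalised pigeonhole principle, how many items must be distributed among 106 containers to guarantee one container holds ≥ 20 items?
n = (20 − 1)·106 + 1 = 2015

By the generalised pigeonhole principle, to guarantee some box contains ≥ r objects we need more than (r − 1) · k objects total. Threshold: n = (r − 1) · k + 1. With r = 20 and k = 106: n = 19 · 106 + 1 = 2014 + 1 = 2015. For n = 2014 = 19 · 106, we can put exactly 19 objects in every box, avoiding 20 in any single one — so 2015 is tight.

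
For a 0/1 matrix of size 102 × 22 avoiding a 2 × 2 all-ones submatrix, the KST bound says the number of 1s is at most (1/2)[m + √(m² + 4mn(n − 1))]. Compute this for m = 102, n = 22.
z(102, 22; 2, 2) ≤ (1/2)[102 + √(102² + 4·102·22·21)] = (1/2)[102 + √198900] = 273.991

Kővári–Sós–Turán: let r_1, ..., r_102 be the row sums and z = Σ r_i the total number of 1s. Each pair of columns can share at most one row with both entries 1 (else a 2×2 all-ones block appears), so Σ_i C(r_i, 2) ≤ C(22, 2) = 231. By convexity Σ_i C(r_i, 2) ≥ 102·C(z/102, 2) = z(z − 102)/(2·102), giving z² − 102z − 102·22·21 ≤ 0 and hence z ≤ (1/2)[102 + √(10404 + 4·47124)] = (1/2)[102 + √198900] ≈ (1/2)(102 + 445.9821) = 273.991.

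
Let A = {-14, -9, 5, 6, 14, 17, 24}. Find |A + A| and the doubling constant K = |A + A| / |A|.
K = |A + A| / |A| = 27/7

Enumerate A + A = {a + b : a, b ∈ A}. With |A| = 7, there are |A|^2 = 49 ordered sum pairs; collecting distinct values, A + A = {-28, -23, -18, -9, -8, -4, -3, 0, 3, 5, 8, 10, 11, 12, 15, 19, 20, 22, 23, 28, 29, 30, 31, 34, 38, 41, 48}, so |A + A| = 27. Thus K = 27/7. For comparison, the minimum possible |A + A| over all 7-element sets is 2·7 − 1 = 13 (so min K = 13/7), attained only by arithmetic progressions.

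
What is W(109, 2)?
W(109, 2) = 109 + 1 = 110

A 2-term AP is any pair of integers, so a monochromatic 2-AP exists iff some colour is used at least twice. With 109 colours, the colouring i ↦ i on {1, ..., 109} uses each colour once, avoiding any monochromatic pair, so W(109, 2) > 109. For {1, ..., 110}, pigeonhole forces two integers of the same colour, which form a monochromatic 2-AP. Hence W(109, 2) = 110.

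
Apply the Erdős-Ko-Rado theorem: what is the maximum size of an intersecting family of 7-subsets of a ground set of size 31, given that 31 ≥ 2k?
max |F| = C(30, 6) = 593775

Erdős-Ko-Rado (1961): when n ≥ 2k, max |F| = C(n−1, k−1). The bound is attained by the star {A : i ∈ A} for any fixed i ∈ [n]. Here C(31−1, 7−1) = C(30, 6) = 593775.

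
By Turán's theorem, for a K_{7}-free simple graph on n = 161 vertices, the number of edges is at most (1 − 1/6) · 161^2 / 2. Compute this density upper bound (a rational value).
Turán density bound = (5/6) · 161^2/2 = 129605/12 ≈ 10800.4167

Turán's theorem: ex(n, K_{r+1}) is achieved by the complete r-partite Turán graph T(n, r) with parts as balanced as possible, and is at most (1 − 1/r) · n^2/2. For r = 6, n = 161: the density bound is (5/6) · 25921/2 = 129605/12 ≈ 10800.4167. The integer-valued extremum is e(T(161, 6)) = 10800, which is strictly less than the density bound 129605/12 since 6 ∤ 161 (the parts of T(161, 6) cannot all be equal).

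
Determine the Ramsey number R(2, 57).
R(2, 57) = 57

R(2, k) = k for all k ≥ 2: in a 2-colouring of K_k, either some edge is red (a red K_2) or all edges are blue (a blue K_k). And K_{56} coloured all-blue has no blue K_57, so R(2, 57) > 56. Hence R(2, 57) = 57.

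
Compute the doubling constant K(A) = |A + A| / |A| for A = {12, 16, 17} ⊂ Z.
K = |A + A| / |A| = 6/3 = 2

Enumerate A + A = {a + b : a, b ∈ A}. With |A| = 3, there are |A|^2 = 9 ordered sum pairs; collecting distinct values, A + A = {24, 28, 29, 32, 33, 34}, so |A + A| = 6. Thus K = 6/3 = 2. For comparison, the minimum possible |A + A| over all 3-element sets is 2·3 − 1 = 5 (so min K = 5/3), attained only by arithmetic progressions.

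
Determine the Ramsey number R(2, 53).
R(2, 53) = 53

R(2, k) = k for all k ≥ 2: in a 2-colouring of K_k, either some edge is red (a red K_2) or all edges are blue (a blue K_k). And K_{52} coloured all-blue has no blue K_53, so R(2, 53) > 52. Hence R(2, 53) = 53.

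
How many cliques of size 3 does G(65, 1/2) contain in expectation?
E[# K_3] = C(65, 3) · (1/2)^C(3, 2) = 43680 / 2^3 = 5460

For each 3-subset S of vertices (there are C(65, 3) = 43680 such S), let X_S = 1 if S induces a K_3 (all C(3, 2) = 3 edges present). Then P(X_S = 1) = (1/2)^3 = 1/8. By linearity of expectation, E[# K_3] = C(65, 3) · (1/2)^3 = 43680 / 8 = 5460.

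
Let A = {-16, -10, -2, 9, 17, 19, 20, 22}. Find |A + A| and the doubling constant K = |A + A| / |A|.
K = |A + A| / |A| = 33/8

Enumerate A + A = {a + b : a, b ∈ A}. With |A| = 8, there are |A|^2 = 64 ordered sum pairs; collecting distinct values, A + A = {-32, -26, -20, -18, -12, -7, -4, -1, 1, 3, 4, 6, 7, 9, 10, 12, 15, 17, 18, 20, 26, 28, 29, 31, 34, 36, 37, 38, 39, 40, 41, 42, 44}, so |A + A| = 33. Thus K = 33/8. For comparison, the minimum possible |A + A| over all 8-element sets is 2·8 − 1 = 15 (so min K = 15/8), attained only by arithmetic progressions.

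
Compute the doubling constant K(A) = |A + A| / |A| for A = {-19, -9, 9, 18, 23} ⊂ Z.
K = |A + A| / |A| = 15/5 = 3

Enumerate A + A = {a + b : a, b ∈ A}. With |A| = 5, there are |A|^2 = 25 ordered sum pairs; collecting distinct values, A + A = {-38, -28, -18, -10, -1, 0, 4, 9, 14, 18, 27, 32, 36, 41, 46}, so |A + A| = 15. Thus K = 15/5 = 3. For comparison, the minimum possible |A + A| over all 5-element sets is 2·5 − 1 = 9 (so min K = 9/5), attained only by arithmetic progressions.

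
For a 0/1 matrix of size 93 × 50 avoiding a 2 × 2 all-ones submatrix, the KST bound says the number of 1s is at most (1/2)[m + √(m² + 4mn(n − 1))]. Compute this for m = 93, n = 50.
z(93, 50; 2, 2) ≤ (1/2)[93 + √(93² + 4·93·50·49)] = (1/2)[93 + √920049] = 526.0959

Kővári–Sós–Turán: let r_1, ..., r_93 be the row sums and z = Σ r_i the total number of 1s. Each pair of columns can share at most one row with both entries 1 (else a 2×2 all-ones block appears), so Σ_i C(r_i, 2) ≤ C(50, 2) = 1225. By convexity Σ_i C(r_i, 2) ≥ 93·C(z/93, 2) = z(z − 93)/(2·93), giving z² − 93z − 93·50·49 ≤ 0 and hence z ≤ (1/2)[93 + √(8649 + 4·227850)] = (1/2)[93 + √920049] ≈ (1/2)(93 + 959.1918) = 526.0959.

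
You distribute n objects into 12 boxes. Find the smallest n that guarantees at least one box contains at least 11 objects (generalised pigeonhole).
n = (11 − 1)·12 + 1 = 121

By the generalised pigeonhole principle, to guarantee some box contains ≥ r objects we need more than (r − 1) · k objects total. Threshold: n = (r − 1) · k + 1. With r = 11 and k = 12: n = 10 · 12 + 1 = 120 + 1 = 121. For n = 120 = 10 · 12, we can put exactly 10 objects in every box, avoiding 11 in any single one — so 121 is tight.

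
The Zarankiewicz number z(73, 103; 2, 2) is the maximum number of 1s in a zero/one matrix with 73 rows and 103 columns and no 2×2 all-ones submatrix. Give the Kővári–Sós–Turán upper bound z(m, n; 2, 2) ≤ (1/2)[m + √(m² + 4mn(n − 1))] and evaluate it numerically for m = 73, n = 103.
z(73, 103; 2, 2) ≤ (1/2)[73 + √(73² + 4·73·103·102)] = (1/2)[73 + √3073081] = 913.0103

Kővári–Sós–Turán: let r_1, ..., r_73 be the row sums and z = Σ r_i the total number of 1s. Each pair of columns can share at most one row with both entries 1 (else a 2×2 all-ones block appears), so Σ_i C(r_i, 2) ≤ C(103, 2) = 5253. By convexity Σ_i C(r_i, 2) ≥ 73·C(z/73, 2) = z(z − 73)/(2·73), giving z² − 73z − 73·103·102 ≤ 0 and hence z ≤ (1/2)[73 + √(5329 + 4·766938)] = (1/2)[73 + √3073081] ≈ (1/2)(73 + 1753.0205) = 913.0103.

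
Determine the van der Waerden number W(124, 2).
W(124, 2) = 124 + 1 = 125

A 2-term AP is any pair of integers, so a monochromatic 2-AP exists iff some colour is used at least twice. With 124 colours, the colouring i ↦ i on {1, ..., 124} uses each colour once, avoiding any monochromatic pair, so W(124, 2) > 124. For {1, ..., 125}, pigeonhole forces two integers of the same colour, which form a monochromatic 2-AP. Hence W(124, 2) = 125.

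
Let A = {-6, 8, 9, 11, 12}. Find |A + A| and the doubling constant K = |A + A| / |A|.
K = |A + A| / |A| = 14/5

Enumerate A + A = {a + b : a, b ∈ A}. With |A| = 5, there are |A|^2 = 25 ordered sum pairs; collecting distinct values, A + A = {-12, 2, 3, 5, 6, 16, 17, 18, 19, 20, 21, 22, 23, 24}, so |A + A| = 14. Thus K = 14/5. For comparison, the minimum possible |A + A| over all 5-element sets is 2·5 − 1 = 9 (so min K = 9/5), attained only by arithmetic progressions.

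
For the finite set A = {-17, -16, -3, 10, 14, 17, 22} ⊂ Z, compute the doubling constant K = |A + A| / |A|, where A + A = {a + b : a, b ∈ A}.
K = |A + A| / |A| = 27/7

Enumerate A + A = {a + b : a, b ∈ A}. With |A| = 7, there are |A|^2 = 49 ordered sum pairs; collecting distinct values, A + A = {-34, -33, -32, -20, -19, -7, -6, -3, -2, 0, 1, 5, 6, 7, 11, 14, 19, 20, 24, 27, 28, 31, 32, 34, 36, 39, 44}, so |A + A| = 27. Thus K = 27/7. For comparison, the minimum possible |A + A| over all 7-element sets is 2·7 − 1 = 13 (so min K = 13/7), attained only by arithmetic progressions.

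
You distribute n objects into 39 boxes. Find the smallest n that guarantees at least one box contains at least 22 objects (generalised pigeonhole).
n = (22 − 1)·39 + 1 = 820

By the generalised pigeonhole principle, to guarantee some box contains ≥ r objects we need more than (r − 1) · k objects total. Threshold: n = (r − 1) · k + 1. With r = 22 and k = 39: n = 21 · 39 + 1 = 819 + 1 = 820. For n = 819 = 21 · 39, we can put exactly 21 objects in every box, avoiding 22 in any single one — so 820 is tight.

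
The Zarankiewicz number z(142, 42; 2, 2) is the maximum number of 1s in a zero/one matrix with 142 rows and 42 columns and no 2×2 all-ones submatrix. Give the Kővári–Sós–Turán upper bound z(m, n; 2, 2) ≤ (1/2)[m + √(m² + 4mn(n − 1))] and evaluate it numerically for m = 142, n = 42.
z(142, 42; 2, 2) ≤ (1/2)[142 + √(142² + 4·142·42·41)] = (1/2)[142 + √998260] = 570.5648

Kővári–Sós–Turán: let r_1, ..., r_142 be the row sums and z = Σ r_i the total number of 1s. Each pair of columns can share at most one row with both entries 1 (else a 2×2 all-ones block appears), so Σ_i C(r_i, 2) ≤ C(42, 2) = 861. By convexity Σ_i C(r_i, 2) ≥ 142·C(z/142, 2) = z(z − 142)/(2·142), giving z² − 142z − 142·42·41 ≤ 0 and hence z ≤ (1/2)[142 + √(20164 + 4·244524)] = (1/2)[142 + √998260] ≈ (1/2)(142 + 999.1296) = 570.5648.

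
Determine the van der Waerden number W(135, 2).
W(135, 2) = 135 + 1 = 136

A 2-term AP is any pair of integers, so a monochromatic 2-AP exists iff some colour is used at least twice. With 135 colours, the colouring i ↦ i on {1, ..., 135} uses each colour once, avoiding any monochromatic pair, so W(135, 2) > 135. For {1, ..., 136}, pigeonhole forces two integers of the same colour, which form a monochromatic 2-AP. Hence W(135, 2) = 136.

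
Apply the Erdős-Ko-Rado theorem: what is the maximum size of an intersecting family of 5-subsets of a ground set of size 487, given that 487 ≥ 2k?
max |F| = C(486, 4) = 2295933255

The Erdős-Ko-Rado theorem states: for n ≥ 2k, an intersecting family of k-subsets of an n-element set has size at most C(n − 1, k − 1), with equality for 'star' families {A ⊆ [n] : |A| = k, i ∈ A} (fix an element i). For n = 487, k = 5: C(486, 4) = 2295933255.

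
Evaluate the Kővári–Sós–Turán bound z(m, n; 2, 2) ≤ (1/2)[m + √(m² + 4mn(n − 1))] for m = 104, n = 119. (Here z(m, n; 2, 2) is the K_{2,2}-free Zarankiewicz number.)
z(104, 119; 2, 2) ≤ (1/2)[104 + √(104² + 4·104·119·118)] = (1/2)[104 + √5852288] = 1261.5751

Kővári–Sós–Turán: let r_1, ..., r_104 be the row sums and z = Σ r_i the total number of 1s. Each pair of columns can share at most one row with both entries 1 (else a 2×2 all-ones block appears), so Σ_i C(r_i, 2) ≤ C(119, 2) = 7021. By convexity Σ_i C(r_i, 2) ≥ 104·C(z/104, 2) = z(z − 104)/(2·104), giving z² − 104z − 104·119·118 ≤ 0 and hence z ≤ (1/2)[104 + √(10816 + 4·1460368)] = (1/2)[104 + √5852288] ≈ (1/2)(104 + 2419.1503) = 1261.5751.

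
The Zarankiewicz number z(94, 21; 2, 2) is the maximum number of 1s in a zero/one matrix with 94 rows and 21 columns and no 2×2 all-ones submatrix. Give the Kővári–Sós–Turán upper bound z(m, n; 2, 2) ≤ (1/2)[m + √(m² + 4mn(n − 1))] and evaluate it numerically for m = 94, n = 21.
z(94, 21; 2, 2) ≤ (1/2)[94 + √(94² + 4·94·21·20)] = (1/2)[94 + √166756] = 251.1788

Kővári–Sós–Turán: let r_1, ..., r_94 be the row sums and z = Σ r_i the total number of 1s. Each pair of columns can share at most one row with both entries 1 (else a 2×2 all-ones block appears), so Σ_i C(r_i, 2) ≤ C(21, 2) = 210. By convexity Σ_i C(r_i, 2) ≥ 94·C(z/94, 2) = z(z − 94)/(2·94), giving z² − 94z − 94·21·20 ≤ 0 and hence z ≤ (1/2)[94 + √(8836 + 4·39480)] = (1/2)[94 + √166756] ≈ (1/2)(94 + 408.3577) = 251.1788.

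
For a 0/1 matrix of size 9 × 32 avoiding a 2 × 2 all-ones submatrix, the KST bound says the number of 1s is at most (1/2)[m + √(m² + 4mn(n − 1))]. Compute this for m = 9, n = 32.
z(9, 32; 2, 2) ≤ (1/2)[9 + √(9² + 4·9·32·31)] = (1/2)[9 + √35793] = 99.0952

Kővári–Sós–Turán: let r_1, ..., r_9 be the row sums and z = Σ r_i the total number of 1s. Each pair of columns can share at most one row with both entries 1 (else a 2×2 all-ones block appears), so Σ_i C(r_i, 2) ≤ C(32, 2) = 496. By convexity Σ_i C(r_i, 2) ≥ 9·C(z/9, 2) = z(z − 9)/(2·9), giving z² − 9z − 9·32·31 ≤ 0 and hence z ≤ (1/2)[9 + √(81 + 4·8928)] = (1/2)[9 + √35793] ≈ (1/2)(9 + 189.1904) = 99.0952.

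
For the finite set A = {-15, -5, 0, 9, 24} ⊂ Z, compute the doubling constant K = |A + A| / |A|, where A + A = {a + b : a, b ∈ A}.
K = |A + A| / |A| = 14/5

Enumerate A + A = {a + b : a, b ∈ A}. With |A| = 5, there are |A|^2 = 25 ordered sum pairs; collecting distinct values, A + A = {-30, -20, -15, -10, -6, -5, 0, 4, 9, 18, 19, 24, 33, 48}, so |A + A| = 14. Thus K = 14/5. For comparison, the minimum possible |A + A| over all 5-element sets is 2·5 − 1 = 9 (so min K = 9/5), attained only by arithmetic progressions.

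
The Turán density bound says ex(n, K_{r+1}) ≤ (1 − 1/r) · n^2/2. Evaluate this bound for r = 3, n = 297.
Turán density bound = (2/3) · 297^2/2 = 29403

Turán's theorem: ex(n, K_{r+1}) is achieved by the complete r-partite Turán graph T(n, r) with parts as balanced as possible, and is at most (1 − 1/r) · n^2/2. For r = 3, n = 297: the density bound is (2/3) · 88209/2 = 29403. Since 3 ∣ 297, the Turán graph T(297, 3) has parts of equal size 99, and its edge count e(T(297, 3)) = 29403 attains the density bound exactly.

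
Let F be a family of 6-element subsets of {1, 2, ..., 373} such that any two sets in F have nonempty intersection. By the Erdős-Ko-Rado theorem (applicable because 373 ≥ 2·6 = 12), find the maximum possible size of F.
max |F| = C(372, 5) = 57784520304

The Erdős-Ko-Rado theorem states: for n ≥ 2k, an intersecting family of k-subsets of an n-element set has size at most C(n − 1, k − 1), with equality for 'star' families {A ⊆ [n] : |A| = k, i ∈ A} (fix an element i). For n = 373, k = 6: C(372, 5) = 57784520304.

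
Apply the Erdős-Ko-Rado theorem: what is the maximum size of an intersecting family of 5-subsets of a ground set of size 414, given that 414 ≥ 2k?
max |F| = C(413, 4) = 1194707815

The Erdős-Ko-Rado theorem states: for n ≥ 2k, an intersecting family of k-subsets of an n-element set has size at most C(n − 1, k − 1), with equality for 'star' families {A ⊆ [n] : |A| = k, i ∈ A} (fix an element i). For n = 414, k = 5: C(413, 4) = 1194707815.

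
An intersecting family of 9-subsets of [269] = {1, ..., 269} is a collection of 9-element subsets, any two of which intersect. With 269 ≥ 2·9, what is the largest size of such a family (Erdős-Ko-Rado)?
max |F| = C(268, 8) = 593956331943183

Erdős-Ko-Rado (1961): when n ≥ 2k, max |F| = C(n−1, k−1). The bound is attained by the star {A : i ∈ A} for any fixed i ∈ [n]. Here C(269−1, 9−1) = C(268, 8) = 593956331943183.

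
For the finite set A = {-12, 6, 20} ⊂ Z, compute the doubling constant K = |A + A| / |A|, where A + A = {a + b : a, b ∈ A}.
K = |A + A| / |A| = 6/3 = 2

Enumerate A + A = {a + b : a, b ∈ A}. With |A| = 3, there are |A|^2 = 9 ordered sum pairs; collecting distinct values, A + A = {-24, -6, 8, 12, 26, 40}, so |A + A| = 6. Thus K = 6/3 = 2. For comparison, the minimum possible |A + A| over all 3-element sets is 2·3 − 1 = 5 (so min K = 5/3), attained only by arithmetic progressions.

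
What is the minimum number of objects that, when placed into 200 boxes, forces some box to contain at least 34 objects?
n = (34 − 1)·200 + 1 = 6601

By the generalised pigeonhole principle, to guarantee some box contains ≥ r objects we need more than (r − 1) · k objects total. Threshold: n = (r − 1) · k + 1. With r = 34 and k = 200: n = 33 · 200 + 1 = 6600 + 1 = 6601. For n = 6600 = 33 · 200, we can put exactly 33 objects in every box, avoiding 34 in any single one — so 6601 is tight.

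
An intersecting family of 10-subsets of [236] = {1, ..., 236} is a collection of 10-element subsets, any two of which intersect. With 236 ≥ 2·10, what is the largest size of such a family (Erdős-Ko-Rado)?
max |F| = C(235, 9) = 5158228719650435

The Erdős-Ko-Rado theorem states: for n ≥ 2k, an intersecting family of k-subsets of an n-element set has size at most C(n − 1, k − 1), with equality for 'star' families {A ⊆ [n] : |A| = k, i ∈ A} (fix an element i). For n = 236, k = 10: C(235, 9) = 5158228719650435.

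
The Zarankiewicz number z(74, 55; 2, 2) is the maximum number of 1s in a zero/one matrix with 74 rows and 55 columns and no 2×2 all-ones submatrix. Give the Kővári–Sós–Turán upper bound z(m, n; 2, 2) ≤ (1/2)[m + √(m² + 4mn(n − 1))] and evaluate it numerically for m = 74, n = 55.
z(74, 55; 2, 2) ≤ (1/2)[74 + √(74² + 4·74·55·54)] = (1/2)[74 + √884596] = 507.2648

Kővári–Sós–Turán: let r_1, ..., r_74 be the row sums and z = Σ r_i the total number of 1s. Each pair of columns can share at most one row with both entries 1 (else a 2×2 all-ones block appears), so Σ_i C(r_i, 2) ≤ C(55, 2) = 1485. By convexity Σ_i C(r_i, 2) ≥ 74·C(z/74, 2) = z(z − 74)/(2·74), giving z² − 74z − 74·55·54 ≤ 0 and hence z ≤ (1/2)[74 + √(5476 + 4·219780)] = (1/2)[74 + √884596] ≈ (1/2)(74 + 940.5296) = 507.2648.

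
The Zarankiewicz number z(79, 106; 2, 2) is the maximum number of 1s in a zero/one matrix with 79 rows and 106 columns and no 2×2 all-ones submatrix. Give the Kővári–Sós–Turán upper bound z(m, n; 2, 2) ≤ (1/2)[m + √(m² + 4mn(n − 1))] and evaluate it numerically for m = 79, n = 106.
z(79, 106; 2, 2) ≤ (1/2)[79 + √(79² + 4·79·106·105)] = (1/2)[79 + √3523321] = 978.0256

Kővári–Sós–Turán: let r_1, ..., r_79 be the row sums and z = Σ r_i the total number of 1s. Each pair of columns can share at most one row with both entries 1 (else a 2×2 all-ones block appears), so Σ_i C(r_i, 2) ≤ C(106, 2) = 5565. By convexity Σ_i C(r_i, 2) ≥ 79·C(z/79, 2) = z(z − 79)/(2·79), giving z² − 79z − 79·106·105 ≤ 0 and hence z ≤ (1/2)[79 + √(6241 + 4·879270)] = (1/2)[79 + √3523321] ≈ (1/2)(79 + 1877.0511) = 978.0256.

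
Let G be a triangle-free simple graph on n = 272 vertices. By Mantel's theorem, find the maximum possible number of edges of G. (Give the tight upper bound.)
ex(272, K_3) = ⌊272^2/4⌋ = 18496

Mantel (1907): a triangle-free graph on n vertices has at most ⌊n^2/4⌋ edges, with equality for the complete bipartite graph K_{⌊n/2⌋, ⌈n/2⌉}. For n = 272: ⌊272^2/4⌋ = ⌊73984/4⌋ = 18496. The extremal graph is K_{136, 136}, which has 136·136 = 18496 edges.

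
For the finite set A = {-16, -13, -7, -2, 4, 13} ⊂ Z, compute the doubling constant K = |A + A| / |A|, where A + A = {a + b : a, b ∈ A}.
K = |A + A| / |A| = 19/6

Enumerate A + A = {a + b : a, b ∈ A}. With |A| = 6, there are |A|^2 = 36 ordered sum pairs; collecting distinct values, A + A = {-32, -29, -26, -23, -20, -18, -15, -14, -12, -9, -4, -3, 0, 2, 6, 8, 11, 17, 26}, so |A + A| = 19. Thus K = 19/6. For comparison, the minimum possible |A + A| over all 6-element sets is 2·6 − 1 = 11 (so min K = 11/6), attained only by arithmetic progressions.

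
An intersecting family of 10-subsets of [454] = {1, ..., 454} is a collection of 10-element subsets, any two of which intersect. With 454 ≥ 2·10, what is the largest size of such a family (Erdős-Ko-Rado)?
max |F| = C(453, 9) = 2043569477203542200

Erdős-Ko-Rado (1961): when n ≥ 2k, max |F| = C(n−1, k−1). The bound is attained by the star {A : i ∈ A} for any fixed i ∈ [n]. Here C(454−1, 10−1) = C(453, 9) = 2043569477203542200.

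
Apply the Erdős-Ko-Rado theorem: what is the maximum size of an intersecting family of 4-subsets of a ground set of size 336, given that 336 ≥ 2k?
max |F| = C(335, 3) = 6209895

Erdős-Ko-Rado (1961): when n ≥ 2k, max |F| = C(n−1, k−1). The bound is attained by the star {A : i ∈ A} for any fixed i ∈ [n]. Here C(336−1, 4−1) = C(335, 3) = 6209895.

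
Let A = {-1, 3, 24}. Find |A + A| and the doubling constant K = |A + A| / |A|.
K = |A + A| / |A| = 6/3 = 2

Enumerate A + A = {a + b : a, b ∈ A}. With |A| = 3, there are |A|^2 = 9 ordered sum pairs; collecting distinct values, A + A = {-2, 2, 6, 23, 27, 48}, so |A + A| = 6. Thus K = 6/3 = 2. For comparison, the minimum possible |A + A| over all 3-element sets is 2·3 − 1 = 5 (so min K = 5/3), attained only by arithmetic progressions.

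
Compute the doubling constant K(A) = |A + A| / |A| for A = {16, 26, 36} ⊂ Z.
K = |A + A| / |A| = 5/3

Enumerate A + A = {a + b : a, b ∈ A}. With |A| = 3, there are |A|^2 = 9 ordered sum pairs; collecting distinct values, A + A = {32, 42, 52, 62, 72}, so |A + A| = 5. Thus K = 5/3. Here |A + A| = 2|A| − 1 = 5, the minimum possible — so K = 5/3 is minimal, which holds iff A is an arithmetic progression.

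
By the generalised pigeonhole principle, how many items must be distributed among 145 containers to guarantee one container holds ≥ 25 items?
n = (25 − 1)·145 + 1 = 3481

By the generalised pigeonhole principle, to guarantee some box contains ≥ r objects we need more than (r − 1) · k objects total. Threshold: n = (r − 1) · k + 1. With r = 25 and k = 145: n = 24 · 145 + 1 = 3480 + 1 = 3481. For n = 3480 = 24 · 145, we can put exactly 24 objects in every box, avoiding 25 in any single one — so 3481 is tight.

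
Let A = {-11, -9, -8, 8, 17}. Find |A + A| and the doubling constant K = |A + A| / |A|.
K = |A + A| / |A| = 15/5 = 3

Enumerate A + A = {a + b : a, b ∈ A}. With |A| = 5, there are |A|^2 = 25 ordered sum pairs; collecting distinct values, A + A = {-22, -20, -19, -18, -17, -16, -3, -1, 0, 6, 8, 9, 16, 25, 34}, so |A + A| = 15. Thus K = 15/5 = 3. For comparison, the minimum possible |A + A| over all 5-element sets is 2·5 − 1 = 9 (so min K = 9/5), attained only by arithmetic progressions.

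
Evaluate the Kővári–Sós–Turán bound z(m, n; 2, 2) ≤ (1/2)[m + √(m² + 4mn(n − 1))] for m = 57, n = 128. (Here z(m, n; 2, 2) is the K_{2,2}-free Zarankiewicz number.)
z(57, 128; 2, 2) ≤ (1/2)[57 + √(57² + 4·57·128·127)] = (1/2)[57 + √3709617] = 991.5183

Kővári–Sós–Turán: let r_1, ..., r_57 be the row sums and z = Σ r_i the total number of 1s. Each pair of columns can share at most one row with both entries 1 (else a 2×2 all-ones block appears), so Σ_i C(r_i, 2) ≤ C(128, 2) = 8128. By convexity Σ_i C(r_i, 2) ≥ 57·C(z/57, 2) = z(z − 57)/(2·57), giving z² − 57z − 57·128·127 ≤ 0 and hence z ≤ (1/2)[57 + √(3249 + 4·926592)] = (1/2)[57 + √3709617] ≈ (1/2)(57 + 1926.0366) = 991.5183.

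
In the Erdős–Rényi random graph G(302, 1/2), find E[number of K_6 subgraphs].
E[# K_6] = C(302, 6) · (1/2)^C(6, 2) = 1002319312995 / 2^15 ≈ 30588357.940521

For each 6-subset S of vertices (there are C(302, 6) = 1002319312995 such S), let X_S = 1 if S induces a K_6 (all C(6, 2) = 15 edges present). Then P(X_S = 1) = (1/2)^15 = 1/32768. By linearity of expectation, E[# K_6] = C(302, 6) · (1/2)^15 = 1002319312995 / 32768 ≈ 30588357.940521.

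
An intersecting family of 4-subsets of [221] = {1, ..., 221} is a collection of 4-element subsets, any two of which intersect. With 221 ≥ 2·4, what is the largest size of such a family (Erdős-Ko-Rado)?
max |F| = C(220, 3) = 1750540

The Erdős-Ko-Rado theorem states: for n ≥ 2k, an intersecting family of k-subsets of an n-element set has size at most C(n − 1, k − 1), with equality for 'star' families {A ⊆ [n] : |A| = k, i ∈ A} (fix an element i). For n = 221, k = 4: C(220, 3) = 1750540.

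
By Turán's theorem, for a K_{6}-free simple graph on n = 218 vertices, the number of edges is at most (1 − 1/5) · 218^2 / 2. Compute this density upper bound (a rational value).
Turán density bound = (4/5) · 218^2/2 = 95048/5 ≈ 19009.6

Turán's theorem: ex(n, K_{r+1}) is achieved by the complete r-partite Turán graph T(n, r) with parts as balanced as possible, and is at most (1 − 1/r) · n^2/2. For r = 5, n = 218: the density bound is (4/5) · 47524/2 = 95048/5 ≈ 19009.6. The integer-valued extremum is e(T(218, 5)) = 19009, which is strictly less than the density bound 95048/5 since 5 ∤ 218 (the parts of T(218, 5) cannot all be equal).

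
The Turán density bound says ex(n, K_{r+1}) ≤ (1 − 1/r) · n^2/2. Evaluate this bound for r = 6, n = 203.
Turán density bound = (5/6) · 203^2/2 = 206045/12 ≈ 17170.4167

Turán's theorem: ex(n, K_{r+1}) is achieved by the complete r-partite Turán graph T(n, r) with parts as balanced as possible, and is at most (1 − 1/r) · n^2/2. For r = 6, n = 203: the density bound is (5/6) · 41209/2 = 206045/12 ≈ 17170.4167. The integer-valued extremum is e(T(203, 6)) = 17170, which is strictly less than the density bound 206045/12 since 6 ∤ 203 (the parts of T(203, 6) cannot all be equal).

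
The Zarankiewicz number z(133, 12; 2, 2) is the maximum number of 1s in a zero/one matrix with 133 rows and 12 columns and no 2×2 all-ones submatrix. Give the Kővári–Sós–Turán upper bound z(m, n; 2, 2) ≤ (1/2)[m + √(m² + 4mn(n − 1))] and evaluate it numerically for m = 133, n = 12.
z(133, 12; 2, 2) ≤ (1/2)[133 + √(133² + 4·133·12·11)] = (1/2)[133 + √87913] = 214.7506

Kővári–Sós–Turán: let r_1, ..., r_133 be the row sums and z = Σ r_i the total number of 1s. Each pair of columns can share at most one row with both entries 1 (else a 2×2 all-ones block appears), so Σ_i C(r_i, 2) ≤ C(12, 2) = 66. By convexity Σ_i C(r_i, 2) ≥ 133·C(z/133, 2) = z(z − 133)/(2·133), giving z² − 133z − 133·12·11 ≤ 0 and hence z ≤ (1/2)[133 + √(17689 + 4·17556)] = (1/2)[133 + √87913] ≈ (1/2)(133 + 296.5013) = 214.7506.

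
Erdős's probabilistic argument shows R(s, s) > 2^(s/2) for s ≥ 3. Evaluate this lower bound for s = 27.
2^(27/2) = 11585.2375; so R(27, 27) > 11585.2375

Colour each edge of K_n uniformly at random with red/blue. The expected number of monochromatic K_27 is C(n, 27) · 2 · 2^(−C(27,2)). If C(n, 27) · 2^(1 − C(27,2)) < 1, then with positive probability no monochromatic K_27 exists, so R(27, 27) > n. The standard estimate C(n, 27) ≤ n^27/27! shows this inequality holds whenever n ≤ 2^(27/2) (since 27! · 2^(C(27,2) − 1) > 2^(27^2/2) ≥ n^27). Hence R(27, 27) > 2^(27/2) = 11585.2375.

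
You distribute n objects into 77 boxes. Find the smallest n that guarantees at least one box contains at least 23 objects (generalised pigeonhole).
n = (23 − 1)·77 + 1 = 1695

By the generalised pigeonhole principle, to guarantee some box contains ≥ r objects we need more than (r − 1) · k objects total. Threshold: n = (r − 1) · k + 1. With r = 23 and k = 77: n = 22 · 77 + 1 = 1694 + 1 = 1695. For n = 1694 = 22 · 77, we can put exactly 22 objects in every box, avoiding 23 in any single one — so 1695 is tight.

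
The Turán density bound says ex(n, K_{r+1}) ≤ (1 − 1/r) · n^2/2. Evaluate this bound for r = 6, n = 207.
Turán density bound = (5/6) · 207^2/2 = 71415/4 ≈ 17853.75

Turán's theorem: ex(n, K_{r+1}) is achieved by the complete r-partite Turán graph T(n, r) with parts as balanced as possible, and is at most (1 − 1/r) · n^2/2. For r = 6, n = 207: the density bound is (5/6) · 42849/2 = 71415/4 ≈ 17853.75. The integer-valued extremum is e(T(207, 6)) = 17853, which is strictly less than the density bound 71415/4 since 6 ∤ 207 (the parts of T(207, 6) cannot all be equal).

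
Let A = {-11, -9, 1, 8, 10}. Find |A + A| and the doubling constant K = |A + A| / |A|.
K = |A + A| / |A| = 14/5

Enumerate A + A = {a + b : a, b ∈ A}. With |A| = 5, there are |A|^2 = 25 ordered sum pairs; collecting distinct values, A + A = {-22, -20, -18, -10, -8, -3, -1, 1, 2, 9, 11, 16, 18, 20}, so |A + A| = 14. Thus K = 14/5. For comparison, the minimum possible |A + A| over all 5-element sets is 2·5 − 1 = 9 (so min K = 9/5), attained only by arithmetic progressions.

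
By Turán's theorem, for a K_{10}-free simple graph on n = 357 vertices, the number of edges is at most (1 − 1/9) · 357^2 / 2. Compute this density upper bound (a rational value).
Turán density bound = (8/9) · 357^2/2 = 56644

Turán's theorem: ex(n, K_{r+1}) is achieved by the complete r-partite Turán graph T(n, r) with parts as balanced as possible, and is at most (1 − 1/r) · n^2/2. For r = 9, n = 357: the density bound is (8/9) · 127449/2 = 56644. The integer-valued extremum is e(T(357, 9)) = 56643, which is strictly less than the density bound 56644 since 9 ∤ 357 (the parts of T(357, 9) cannot all be equal).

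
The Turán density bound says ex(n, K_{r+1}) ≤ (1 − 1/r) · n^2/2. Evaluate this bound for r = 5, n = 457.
Turán density bound = (4/5) · 457^2/2 = 417698/5 ≈ 83539.6

Turán's theorem: ex(n, K_{r+1}) is achieved by the complete r-partite Turán graph T(n, r) with parts as balanced as possible, and is at most (1 − 1/r) · n^2/2. For r = 5, n = 457: the density bound is (4/5) · 208849/2 = 417698/5 ≈ 83539.6. The integer-valued extremum is e(T(457, 5)) = 83539, which is strictly less than the density bound 417698/5 since 5 ∤ 457 (the parts of T(457, 5) cannot all be equal).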